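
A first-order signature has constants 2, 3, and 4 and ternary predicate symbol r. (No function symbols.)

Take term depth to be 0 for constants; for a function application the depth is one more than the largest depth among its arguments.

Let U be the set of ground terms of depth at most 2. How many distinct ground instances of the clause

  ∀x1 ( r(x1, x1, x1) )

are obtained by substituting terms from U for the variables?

Ground terms of depth ≤ 2:
  With no function symbols every ground term is a constant, so there are exactly 3 ground terms at every depth bound.
  N_0 = 3
  N_1 = 3
  N_2 = 3
So there are 3 ground terms available for substitution.
The clause has 1 distinct variable (x1), which appears in the body. In the free term algebra distinct substitutions yield syntactically distinct ground instances.
Number of ground instances = 3.

3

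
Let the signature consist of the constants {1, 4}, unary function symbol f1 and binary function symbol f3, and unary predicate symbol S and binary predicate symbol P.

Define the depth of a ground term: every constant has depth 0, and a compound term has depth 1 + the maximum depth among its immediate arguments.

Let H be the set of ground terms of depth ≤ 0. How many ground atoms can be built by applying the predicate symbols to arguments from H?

First count ground terms of depth ≤ 0.
If N_k denotes the number of depth-≤k ground terms, the 2 constants give N_0 = 2, and each function symbol of arity r contributes N_{k-1}^r new terms at level k: N_k = 2 + N_{k-1} + N_{k-1}^2.
N_0 = 2
Explicitly: 1, 4.
So |H| = 2.
For each predicate symbol, the number of ground atoms is |H| raised to its arity; summing:
  S: 2;  P: 2^2 = 4
Total ground atoms: 2 + 4 = 6.

6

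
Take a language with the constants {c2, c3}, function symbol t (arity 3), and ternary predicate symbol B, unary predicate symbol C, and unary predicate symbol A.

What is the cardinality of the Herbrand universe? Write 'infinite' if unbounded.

infinite

The signature has at least one function symbol (t, arity 3) and at least one constant (c2).
Iterating t gives infinitely many distinct ground terms: c2, t(c2, c2, c2), t(t(c2, c2, c2), t(c2, c2, c2), t(c2, c2, c2)), ...
So the Herbrand universe is infinite.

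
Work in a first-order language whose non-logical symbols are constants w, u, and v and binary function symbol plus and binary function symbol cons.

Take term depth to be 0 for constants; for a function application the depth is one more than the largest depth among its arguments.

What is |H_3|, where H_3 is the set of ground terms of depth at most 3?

1566453

Count level by level. With function symbols plus/2, cons/2, the terms of depth ≤ k are the 3 constants together with each function applied to depth-≤(k−1) tuples, so N_k = 3 + N_{k-1}^2 + N_{k-1}^2.
N_0 = 3
N_1 = 3 + 3^2 + 3^2 = 21
N_2 = 3 + 21^2 + 21^2 = 885
N_3 = 3 + 885^2 + 885^2 = 1566453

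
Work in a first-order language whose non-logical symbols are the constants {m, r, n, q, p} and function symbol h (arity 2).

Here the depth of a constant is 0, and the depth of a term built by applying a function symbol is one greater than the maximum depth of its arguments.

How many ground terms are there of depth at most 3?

Count level by level. With function symbols h/2, the terms of depth ≤ k are the 5 constants together with each function applied to depth-≤(k−1) tuples, so N_k = 5 + N_{k-1}^2.
N_0 = 5
N_1 = 5 + 5^2 = 30
N_2 = 5 + 30^2 = 905
N_3 = 5 + 905^2 = 819030

819030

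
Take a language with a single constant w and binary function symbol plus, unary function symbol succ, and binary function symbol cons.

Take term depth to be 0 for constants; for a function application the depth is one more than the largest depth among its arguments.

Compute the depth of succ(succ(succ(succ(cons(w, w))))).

5

depth(cons(w, w)) = 1 + max(0, 0) = 1
depth(succ(cons(w, w))) = 1 + depth(cons(w, w)) = 1 + 1 = 2
depth(succ(succ(cons(w, w)))) = 1 + depth(succ(cons(w, w))) = 1 + 2 = 3
depth(succ(succ(succ(cons(w, w))))) = 1 + depth(succ(succ(cons(w, w)))) = 1 + 3 = 4
depth(succ(succ(succ(succ(cons(w, w)))))) = 1 + depth(succ(succ(succ(cons(w, w))))) = 1 + 4 = 5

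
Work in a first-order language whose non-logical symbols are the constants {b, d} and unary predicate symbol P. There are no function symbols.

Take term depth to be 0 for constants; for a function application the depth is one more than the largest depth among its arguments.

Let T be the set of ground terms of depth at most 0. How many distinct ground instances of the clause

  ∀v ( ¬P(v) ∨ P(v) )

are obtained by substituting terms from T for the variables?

2

Ground terms of depth ≤ 0:
  With no function symbols every ground term is a constant, so there are exactly 2 ground terms at every depth bound.
  N_0 = 2
  Explicitly: b, d.
So there are 2 ground terms available for substitution.
There is 1 variable to instantiate (v),  occurring in at least one literal, so different choices give different ground instances.
Number of ground instances = 2.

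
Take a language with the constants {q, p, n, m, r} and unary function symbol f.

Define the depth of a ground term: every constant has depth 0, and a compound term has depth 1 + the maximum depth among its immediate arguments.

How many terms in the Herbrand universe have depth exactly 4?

Count level by level. With function symbols f/1, the terms of depth ≤ k are the 5 constants together with each function applied to depth-≤(k−1) tuples, so N_k = 5 + N_{k-1}.
N_0 = 5
N_1 = 5 + 5 = 10
N_2 = 5 + 10 = 15
N_3 = 5 + 15 = 20
N_4 = 5 + 20 = 25
Terms of depth exactly 4: N_4 − N_3 = 25 − 20 = 5.

5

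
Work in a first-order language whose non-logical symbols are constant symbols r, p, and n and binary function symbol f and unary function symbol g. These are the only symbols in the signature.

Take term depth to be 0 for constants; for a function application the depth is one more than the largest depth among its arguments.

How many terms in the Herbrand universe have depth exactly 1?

Let N_k count ground terms of depth at most k. Each non-constant term of depth ≤ k is some function symbol applied to depth-≤(k−1) arguments, giving N_k = 3 + N_{k-1}^2 + N_{k-1}.
N_0 = 3
N_1 = 3 + 3^2 + 3 = 15
Terms of depth exactly 1: N_1 − N_0 = 15 − 3 = 12.

12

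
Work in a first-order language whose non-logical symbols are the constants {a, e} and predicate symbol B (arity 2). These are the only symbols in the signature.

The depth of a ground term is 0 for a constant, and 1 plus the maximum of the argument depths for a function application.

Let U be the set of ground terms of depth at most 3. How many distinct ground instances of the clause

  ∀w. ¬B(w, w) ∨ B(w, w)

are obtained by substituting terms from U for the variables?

Ground terms of depth ≤ 3:
  With no function symbols every ground term is a constant, so there are exactly 2 ground terms at every depth bound.
  N_0 = 2
  N_1 = 2
  N_2 = 2
  N_3 = 2
So there are 2 ground terms available for substitution.
The clause has 1 distinct variable (w), which appears in the body. In the free term algebra distinct substitutions yield syntactically distinct ground instances.
Number of ground instances = 2.

2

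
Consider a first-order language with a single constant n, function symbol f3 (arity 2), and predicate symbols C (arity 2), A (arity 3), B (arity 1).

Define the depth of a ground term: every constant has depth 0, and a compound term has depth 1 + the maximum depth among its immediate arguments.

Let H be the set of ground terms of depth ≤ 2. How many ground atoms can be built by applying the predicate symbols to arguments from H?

First count ground terms of depth ≤ 2.
Write N_k for the number of ground terms of depth ≤ k. A term of depth ≤ k is either a constant or a function symbol applied to arguments of depth ≤ k−1, so N_k = 1 + N_{k-1}^2.
N_0 = 1
N_1 = 1 + 1^2 = 2
N_2 = 1 + 2^2 = 5
Explicitly: n, f3(n, n), f3(n, f3(n, n)), f3(f3(n, n), n), f3(f3(n, n), f3(n, n)).
So |H| = 5.
Ground atoms are formed by filling each argument slot of a predicate with a term from H, so an r-ary predicate gives |H|^r atoms:
  C: 5^2 = 25;  A: 5^3 = 125;  B: 5
Total ground atoms: 25 + 125 + 5 = 155.

155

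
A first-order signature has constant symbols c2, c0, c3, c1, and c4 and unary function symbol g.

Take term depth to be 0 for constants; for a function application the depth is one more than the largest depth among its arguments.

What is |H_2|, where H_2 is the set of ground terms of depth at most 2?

Let N_k = |{terms of depth ≤ k}|. Then N_0 = 5 and N_k = 5 + N_{k-1} for k ≥ 1 (one summand per function symbol, arity giving the exponent).
N_0 = 5
N_1 = 5 + 5 = 10
N_2 = 5 + 10 = 15

15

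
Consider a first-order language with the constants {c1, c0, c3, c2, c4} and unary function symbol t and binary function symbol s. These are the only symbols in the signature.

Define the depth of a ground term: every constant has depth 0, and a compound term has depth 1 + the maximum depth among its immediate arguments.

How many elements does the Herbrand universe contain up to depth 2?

Let N_k = |{terms of depth ≤ k}|. Then N_0 = 5 and N_k = 5 + N_{k-1} + N_{k-1}^2 for k ≥ 1 (one summand per function symbol, arity giving the exponent).
N_0 = 5
N_1 = 5 + 5 + 5^2 = 35
N_2 = 5 + 35 + 35^2 = 1265

1265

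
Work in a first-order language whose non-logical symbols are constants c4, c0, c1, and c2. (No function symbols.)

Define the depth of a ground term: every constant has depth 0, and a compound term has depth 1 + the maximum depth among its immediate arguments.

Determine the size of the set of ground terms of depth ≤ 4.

With no function symbols every ground term is a constant, so there are exactly 4 ground terms at every depth bound.
N_0 = 4
N_1 = 4
N_2 = 4
N_3 = 4
N_4 = 4
Explicitly: c4, c0, c1, c2.

4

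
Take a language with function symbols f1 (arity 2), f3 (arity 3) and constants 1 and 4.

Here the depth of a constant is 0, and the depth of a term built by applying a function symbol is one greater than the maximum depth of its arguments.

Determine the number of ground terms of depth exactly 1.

If N_k denotes the number of depth-≤k ground terms, the 2 constants give N_0 = 2, and each function symbol of arity r contributes N_{k-1}^r new terms at level k: N_k = 2 + N_{k-1}^2 + N_{k-1}^3.
N_0 = 2
N_1 = 2 + 2^2 + 2^3 = 14
Terms of depth exactly 1: N_1 − N_0 = 14 − 2 = 12.

12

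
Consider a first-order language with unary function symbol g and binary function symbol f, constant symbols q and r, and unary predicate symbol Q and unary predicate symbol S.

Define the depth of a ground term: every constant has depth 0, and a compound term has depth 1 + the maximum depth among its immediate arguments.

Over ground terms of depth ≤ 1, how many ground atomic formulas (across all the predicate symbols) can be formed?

First count ground terms of depth ≤ 1.
If N_k denotes the number of depth-≤k ground terms, the 2 constants give N_0 = 2, and each function symbol of arity r contributes N_{k-1}^r new terms at level k: N_k = 2 + N_{k-1} + N_{k-1}^2.
N_0 = 2
N_1 = 2 + 2 + 2^2 = 8
So |H| = 8.
For each predicate symbol, the number of ground atoms is |H| raised to its arity; summing:
  Q: 8;  S: 8
Total ground atoms: 8 + 8 = 16.

16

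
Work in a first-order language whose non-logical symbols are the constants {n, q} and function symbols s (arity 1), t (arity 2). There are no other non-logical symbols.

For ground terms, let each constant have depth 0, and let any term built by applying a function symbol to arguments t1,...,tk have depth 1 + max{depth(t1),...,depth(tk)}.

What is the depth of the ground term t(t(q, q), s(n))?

2

depth(t(q, q)) = 1 + max(0, 0) = 1
depth(s(n)) = 1 + depth(n) = 1 + 0 = 1
depth(t(t(q, q), s(n))) = 1 + max(1, 1) = 2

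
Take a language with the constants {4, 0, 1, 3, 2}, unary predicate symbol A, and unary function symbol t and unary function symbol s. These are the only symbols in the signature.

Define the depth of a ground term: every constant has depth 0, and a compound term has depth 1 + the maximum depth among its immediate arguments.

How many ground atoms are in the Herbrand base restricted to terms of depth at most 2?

First count ground terms of depth ≤ 2.
Let N_k = |{terms of depth ≤ k}|. Then N_0 = 5 and N_k = 5 + N_{k-1} + N_{k-1} for k ≥ 1 (one summand per function symbol, arity giving the exponent).
N_0 = 5
N_1 = 5 + 5 + 5 = 15
N_2 = 5 + 15 + 15 = 35
So |H| = 35.
For each predicate symbol, the number of ground atoms is |H| raised to its arity; summing:
  A: 35
Total ground atoms: 35.

35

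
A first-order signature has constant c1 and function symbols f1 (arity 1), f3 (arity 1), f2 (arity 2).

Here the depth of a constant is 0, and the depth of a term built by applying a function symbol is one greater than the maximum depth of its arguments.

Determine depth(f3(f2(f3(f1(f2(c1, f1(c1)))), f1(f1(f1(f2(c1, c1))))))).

depth(f1(c1)) = 1 + depth(c1) = 1 + 0 = 1
depth(f2(c1, f1(c1))) = 1 + max(0, 1) = 2
depth(f1(f2(c1, f1(c1)))) = 1 + depth(f2(c1, f1(c1))) = 1 + 2 = 3
depth(f3(f1(f2(c1, f1(c1))))) = 1 + depth(f1(f2(c1, f1(c1)))) = 1 + 3 = 4
depth(f2(c1, c1)) = 1 + max(0, 0) = 1
depth(f1(f2(c1, c1))) = 1 + depth(f2(c1, c1)) = 1 + 1 = 2
depth(f1(f1(f2(c1, c1)))) = 1 + depth(f1(f2(c1, c1))) = 1 + 2 = 3
depth(f1(f1(f1(f2(c1, c1))))) = 1 + depth(f1(f1(f2(c1, c1)))) = 1 + 3 = 4
depth(f2(f3(f1(f2(c1, f1(c1)))), f1(f1(f1(f2(c1, c1)))))) = 1 + max(4, 4) = 5
depth(f3(f2(f3(f1(f2(c1, f1(c1)))), f1(f1(f1(f2(c1, c1))))))) = 1 + depth(f2(f3(f1(f2(c1, f1(c1)))), f1(f1(f1(f2(c1, c1)))))) = 1 + 5 = 6

6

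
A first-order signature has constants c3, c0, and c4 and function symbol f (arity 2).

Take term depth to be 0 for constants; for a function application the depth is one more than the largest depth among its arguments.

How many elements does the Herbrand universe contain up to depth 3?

If N_k denotes the number of depth-≤k ground terms, the 3 constants give N_0 = 3, and each function symbol of arity r contributes N_{k-1}^r new terms at level k: N_k = 3 + N_{k-1}^2.
N_0 = 3
N_1 = 3 + 3^2 = 12
N_2 = 3 + 12^2 = 147
N_3 = 3 + 147^2 = 21612

21612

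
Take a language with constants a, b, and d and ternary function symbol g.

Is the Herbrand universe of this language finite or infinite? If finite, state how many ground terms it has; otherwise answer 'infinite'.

The signature has at least one function symbol (g, arity 3) and at least one constant (a).
Iterating g gives infinitely many distinct ground terms: a, g(a, a, a), g(g(a, a, a), g(a, a, a), g(a, a, a)), ...
So the Herbrand universe is infinite.

infinite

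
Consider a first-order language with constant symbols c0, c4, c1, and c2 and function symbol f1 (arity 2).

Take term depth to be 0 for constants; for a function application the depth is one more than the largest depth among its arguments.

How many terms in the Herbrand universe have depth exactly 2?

Write N_k for the number of ground terms of depth ≤ k. A term of depth ≤ k is either a constant or a function symbol applied to arguments of depth ≤ k−1, so N_k = 4 + N_{k-1}^2.
N_0 = 4
N_1 = 4 + 4^2 = 20
N_2 = 4 + 20^2 = 404
Terms of depth exactly 2: N_2 − N_1 = 404 − 20 = 384.

384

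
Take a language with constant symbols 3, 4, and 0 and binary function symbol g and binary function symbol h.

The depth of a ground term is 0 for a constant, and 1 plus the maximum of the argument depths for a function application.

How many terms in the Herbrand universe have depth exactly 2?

Let N_k = |{terms of depth ≤ k}|. Then N_0 = 3 and N_k = 3 + N_{k-1}^2 + N_{k-1}^2 for k ≥ 1 (one summand per function symbol, arity giving the exponent).
N_0 = 3
N_1 = 3 + 3^2 + 3^2 = 21
N_2 = 3 + 21^2 + 21^2 = 885
Terms of depth exactly 2: N_2 − N_1 = 885 − 21 = 864.

864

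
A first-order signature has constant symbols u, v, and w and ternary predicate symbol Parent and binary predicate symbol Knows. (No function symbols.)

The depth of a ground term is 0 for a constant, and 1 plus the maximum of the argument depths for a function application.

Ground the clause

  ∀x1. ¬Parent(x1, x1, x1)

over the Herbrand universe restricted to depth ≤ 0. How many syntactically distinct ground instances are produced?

Ground terms of depth ≤ 0:
  With no function symbols every ground term is a constant, so there are exactly 3 ground terms at every depth bound.
  N_0 = 3
So there are 3 ground terms available for substitution.
The variable x1 ranges independently over the available ground terms, and distinct assignments produce distinct instances.
Number of ground instances = 3.

3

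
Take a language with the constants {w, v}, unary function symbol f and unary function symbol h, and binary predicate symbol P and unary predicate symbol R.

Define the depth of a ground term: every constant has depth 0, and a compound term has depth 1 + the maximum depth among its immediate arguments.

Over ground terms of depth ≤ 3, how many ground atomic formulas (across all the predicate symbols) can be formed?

First count ground terms of depth ≤ 3.
Let N_k count ground terms of depth at most k. Each non-constant term of depth ≤ k is some function symbol applied to depth-≤(k−1) arguments, giving N_k = 2 + N_{k-1} + N_{k-1}.
N_0 = 2
N_1 = 2 + 2 + 2 = 6
N_2 = 2 + 6 + 6 = 14
N_3 = 2 + 14 + 14 = 30
So |H| = 30.
Each predicate of arity r yields |H|^r ground atoms (one per choice of an r-tuple from H):
  P: 30^2 = 900;  R: 30
Total ground atoms: 900 + 30 = 930.

930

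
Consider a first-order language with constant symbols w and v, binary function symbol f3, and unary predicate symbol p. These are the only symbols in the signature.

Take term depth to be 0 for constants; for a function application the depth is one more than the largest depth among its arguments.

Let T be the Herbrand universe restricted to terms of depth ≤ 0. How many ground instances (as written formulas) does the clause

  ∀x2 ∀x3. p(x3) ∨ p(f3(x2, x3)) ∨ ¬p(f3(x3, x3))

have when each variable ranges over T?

4

Ground terms of depth ≤ 0:
  If N_k denotes the number of depth-≤k ground terms, the 2 constants give N_0 = 2, and each function symbol of arity r contributes N_{k-1}^r new terms at level k: N_k = 2 + N_{k-1}^2.
  N_0 = 2
  Explicitly: w, v.
So there are 2 ground terms available for substitution.
There are 2 variables to instantiate (x2, x3), each occurring in at least one literal, so different choices give different ground instances.
Number of ground instances = 2^2 = 4.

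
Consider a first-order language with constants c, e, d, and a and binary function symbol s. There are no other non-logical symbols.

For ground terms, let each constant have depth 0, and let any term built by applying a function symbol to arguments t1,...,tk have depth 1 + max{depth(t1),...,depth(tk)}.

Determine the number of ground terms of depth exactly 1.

Let N_k = |{terms of depth ≤ k}|. Then N_0 = 4 and N_k = 4 + N_{k-1}^2 for k ≥ 1 (one summand per function symbol, arity giving the exponent).
N_0 = 4
N_1 = 4 + 4^2 = 20
Terms of depth exactly 1: N_1 − N_0 = 20 − 4 = 16.

16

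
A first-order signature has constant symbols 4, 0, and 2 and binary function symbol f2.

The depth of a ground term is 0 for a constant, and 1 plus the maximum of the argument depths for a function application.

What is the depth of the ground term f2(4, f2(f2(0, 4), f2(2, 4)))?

3

depth(f2(0, 4)) = 1 + max(0, 0) = 1
depth(f2(2, 4)) = 1 + max(0, 0) = 1
depth(f2(f2(0, 4), f2(2, 4))) = 1 + max(1, 1) = 2
depth(f2(4, f2(f2(0, 4), f2(2, 4)))) = 1 + max(0, 2) = 3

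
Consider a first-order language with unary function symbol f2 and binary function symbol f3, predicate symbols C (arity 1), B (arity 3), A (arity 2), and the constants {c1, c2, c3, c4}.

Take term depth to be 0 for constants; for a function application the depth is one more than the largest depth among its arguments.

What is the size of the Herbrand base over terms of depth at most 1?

14424

First count ground terms of depth ≤ 1.
Write N_k for the number of ground terms of depth ≤ k. A term of depth ≤ k is either a constant or a function symbol applied to arguments of depth ≤ k−1, so N_k = 4 + N_{k-1} + N_{k-1}^2.
N_0 = 4
N_1 = 4 + 4 + 4^2 = 24
So |H| = 24.
For each predicate symbol, the number of ground atoms is |H| raised to its arity; summing:
  C: 24;  B: 24^3 = 13824;  A: 24^2 = 576
Total ground atoms: 24 + 13824 + 576 = 14424.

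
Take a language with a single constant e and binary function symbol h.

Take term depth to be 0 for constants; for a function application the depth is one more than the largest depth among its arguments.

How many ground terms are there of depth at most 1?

2

Write N_k for the number of ground terms of depth ≤ k. A term of depth ≤ k is either a constant or a function symbol applied to arguments of depth ≤ k−1, so N_k = 1 + N_{k-1}^2.
N_0 = 1
N_1 = 1 + 1^2 = 2
Explicitly: e, h(e, e).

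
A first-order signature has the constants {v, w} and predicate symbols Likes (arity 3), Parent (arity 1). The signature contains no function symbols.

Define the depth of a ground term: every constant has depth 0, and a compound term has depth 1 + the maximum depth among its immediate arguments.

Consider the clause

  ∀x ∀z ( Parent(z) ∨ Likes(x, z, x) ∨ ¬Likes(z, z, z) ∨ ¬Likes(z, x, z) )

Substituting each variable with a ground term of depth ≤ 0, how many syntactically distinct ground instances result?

4

Ground terms of depth ≤ 0:
  With no function symbols every ground term is a constant, so there are exactly 2 ground terms at every depth bound.
  N_0 = 2
  Explicitly: v, w.
So there are 2 ground terms available for substitution.
The clause has 2 distinct variables (x, z), each appearing in the body. In the free term algebra distinct substitutions yield syntactically distinct ground instances.
Number of ground instances = 2^2 = 4.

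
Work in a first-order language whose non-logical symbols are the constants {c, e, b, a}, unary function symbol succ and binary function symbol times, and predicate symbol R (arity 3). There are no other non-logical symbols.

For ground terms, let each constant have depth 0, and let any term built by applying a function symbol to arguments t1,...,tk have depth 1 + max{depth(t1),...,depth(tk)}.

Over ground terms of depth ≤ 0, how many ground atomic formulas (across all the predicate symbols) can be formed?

First count ground terms of depth ≤ 0.
Let N_k = |{terms of depth ≤ k}|. Then N_0 = 4 and N_k = 4 + N_{k-1} + N_{k-1}^2 for k ≥ 1 (one summand per function symbol, arity giving the exponent).
N_0 = 4
Explicitly: c, e, b, a.
So |H| = 4.
A ground atom is a predicate applied to a tuple of terms from H, so the count is the sum over predicates of |H|^arity:
  R: 4^3 = 64
Total ground atoms: 64.

64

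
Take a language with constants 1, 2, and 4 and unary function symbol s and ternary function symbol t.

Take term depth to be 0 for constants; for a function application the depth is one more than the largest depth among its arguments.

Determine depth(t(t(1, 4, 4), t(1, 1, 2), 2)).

2

depth(t(1, 4, 4)) = 1 + max(0, 0, 0) = 1
depth(t(1, 1, 2)) = 1 + max(0, 0, 0) = 1
depth(t(t(1, 4, 4), t(1, 1, 2), 2)) = 1 + max(1, 1, 0) = 2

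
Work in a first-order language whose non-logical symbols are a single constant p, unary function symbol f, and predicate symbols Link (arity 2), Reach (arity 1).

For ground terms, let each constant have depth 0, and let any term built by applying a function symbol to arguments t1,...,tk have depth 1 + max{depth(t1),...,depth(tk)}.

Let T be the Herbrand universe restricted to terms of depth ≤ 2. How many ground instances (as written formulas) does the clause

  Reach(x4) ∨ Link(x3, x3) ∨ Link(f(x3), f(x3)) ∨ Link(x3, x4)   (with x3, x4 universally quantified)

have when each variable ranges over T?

9

Ground terms of depth ≤ 2:
  Write N_k for the number of ground terms of depth ≤ k. A term of depth ≤ k is either a constant or a function symbol applied to arguments of depth ≤ k−1, so N_k = 1 + N_{k-1}.
  N_0 = 1
  N_1 = 1 + 1 = 2
  N_2 = 1 + 2 = 3
  Explicitly: p, f(p), f(f(p)).
So there are 3 ground terms available for substitution.
The body mentions every one of the 2 quantified variables; since ground terms form a free algebra, no two substitutions collapse to the same formula.
Number of ground instances = 3^2 = 9.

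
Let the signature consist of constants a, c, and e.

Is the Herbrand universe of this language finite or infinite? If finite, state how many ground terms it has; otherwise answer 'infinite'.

There are no function symbols, so every ground term is one of the 3 constants.
The Herbrand universe is {a, c, e}, which is finite with 3 elements.

3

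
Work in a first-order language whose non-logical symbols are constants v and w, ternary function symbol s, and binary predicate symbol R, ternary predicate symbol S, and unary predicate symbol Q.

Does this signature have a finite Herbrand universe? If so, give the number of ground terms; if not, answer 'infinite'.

infinite

The signature has at least one function symbol (s, arity 3) and at least one constant (v).
Iterating s gives infinitely many distinct ground terms: v, s(v, v, v), s(s(v, v, v), s(v, v, v), s(v, v, v)), ...
So the Herbrand universe is infinite.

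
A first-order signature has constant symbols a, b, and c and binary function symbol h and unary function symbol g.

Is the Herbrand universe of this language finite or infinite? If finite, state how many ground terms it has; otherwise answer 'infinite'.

infinite

The signature has at least one function symbol (h, arity 2) and at least one constant (a).
Iterating h gives infinitely many distinct ground terms: a, h(a, a), h(h(a, a), h(a, a)), ...
So the Herbrand universe is infinite.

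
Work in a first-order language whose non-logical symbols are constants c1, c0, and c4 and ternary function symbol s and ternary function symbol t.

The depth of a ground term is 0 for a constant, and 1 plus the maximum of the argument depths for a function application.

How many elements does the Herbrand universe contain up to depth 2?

370389

Write N_k for the number of ground terms of depth ≤ k. A term of depth ≤ k is either a constant or a function symbol applied to arguments of depth ≤ k−1, so N_k = 3 + N_{k-1}^3 + N_{k-1}^3.
N_0 = 3
N_1 = 3 + 3^3 + 3^3 = 57
N_2 = 3 + 57^3 + 57^3 = 370389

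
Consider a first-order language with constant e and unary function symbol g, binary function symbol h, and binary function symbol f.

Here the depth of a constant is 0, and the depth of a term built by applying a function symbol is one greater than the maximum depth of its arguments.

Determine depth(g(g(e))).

depth(g(e)) = 1 + depth(e) = 1 + 0 = 1
depth(g(g(e))) = 1 + depth(g(e)) = 1 + 1 = 2

2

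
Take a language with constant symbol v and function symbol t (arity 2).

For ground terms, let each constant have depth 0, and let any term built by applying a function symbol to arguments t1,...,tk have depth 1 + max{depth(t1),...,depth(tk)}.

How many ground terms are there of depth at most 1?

Count level by level. With function symbols t/2, the terms of depth ≤ k are the 1 constant together with each function applied to depth-≤(k−1) tuples, so N_k = 1 + N_{k-1}^2.
N_0 = 1
N_1 = 1 + 1^2 = 2

2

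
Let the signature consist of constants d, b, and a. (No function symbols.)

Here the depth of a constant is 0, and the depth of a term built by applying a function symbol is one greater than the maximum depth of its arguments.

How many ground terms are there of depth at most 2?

3

With no function symbols every ground term is a constant, so there are exactly 3 ground terms at every depth bound.
N_0 = 3
N_1 = 3
N_2 = 3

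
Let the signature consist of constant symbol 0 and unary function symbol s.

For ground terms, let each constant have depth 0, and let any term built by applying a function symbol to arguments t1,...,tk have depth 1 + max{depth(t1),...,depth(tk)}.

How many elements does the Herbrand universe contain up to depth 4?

5

If N_k denotes the number of depth-≤k ground terms, the 1 constant gives N_0 = 1, and each function symbol of arity r contributes N_{k-1}^r new terms at level k: N_k = 1 + N_{k-1}.
N_0 = 1
N_1 = 1 + 1 = 2
N_2 = 1 + 2 = 3
N_3 = 1 + 3 = 4
N_4 = 1 + 4 = 5
Explicitly: 0, s(0), s(s(0)), s(s(s(0))), s(s(s(s(0)))).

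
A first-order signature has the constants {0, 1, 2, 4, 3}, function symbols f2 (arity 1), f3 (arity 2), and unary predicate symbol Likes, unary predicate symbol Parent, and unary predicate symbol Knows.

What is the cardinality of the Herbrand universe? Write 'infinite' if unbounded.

infinite

The signature has at least one function symbol (f2, arity 1) and at least one constant (0).
Iterating f2 gives infinitely many distinct ground terms: 0, f2(0), f2(f2(0)), ...
So the Herbrand universe is infinite.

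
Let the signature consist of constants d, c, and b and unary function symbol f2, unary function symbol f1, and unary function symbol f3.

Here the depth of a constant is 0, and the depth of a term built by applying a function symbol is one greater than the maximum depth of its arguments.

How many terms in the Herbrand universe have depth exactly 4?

243

Write N_k for the number of ground terms of depth ≤ k. A term of depth ≤ k is either a constant or a function symbol applied to arguments of depth ≤ k−1, so N_k = 3 + N_{k-1} + N_{k-1} + N_{k-1}.
N_0 = 3
N_1 = 3 + 3 + 3 + 3 = 12
N_2 = 3 + 12 + 12 + 12 = 39
N_3 = 3 + 39 + 39 + 39 = 120
N_4 = 3 + 120 + 120 + 120 = 363
Terms of depth exactly 4: N_4 − N_3 = 363 − 120 = 243.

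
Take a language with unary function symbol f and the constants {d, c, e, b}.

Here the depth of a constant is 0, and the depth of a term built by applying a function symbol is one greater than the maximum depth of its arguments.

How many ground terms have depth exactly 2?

4

Write N_k for the number of ground terms of depth ≤ k. A term of depth ≤ k is either a constant or a function symbol applied to arguments of depth ≤ k−1, so N_k = 4 + N_{k-1}.
N_0 = 4
N_1 = 4 + 4 = 8
N_2 = 4 + 8 = 12
Terms of depth exactly 2: N_2 − N_1 = 12 − 8 = 4.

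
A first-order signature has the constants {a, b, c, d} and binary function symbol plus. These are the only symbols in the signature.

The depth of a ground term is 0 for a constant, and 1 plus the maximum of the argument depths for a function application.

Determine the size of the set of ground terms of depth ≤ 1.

20

Let N_k count ground terms of depth at most k. Each non-constant term of depth ≤ k is some function symbol applied to depth-≤(k−1) arguments, giving N_k = 4 + N_{k-1}^2.
N_0 = 4
N_1 = 4 + 4^2 = 20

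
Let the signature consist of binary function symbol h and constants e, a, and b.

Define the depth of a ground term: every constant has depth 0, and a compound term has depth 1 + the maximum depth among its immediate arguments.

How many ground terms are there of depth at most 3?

21612

If N_k denotes the number of depth-≤k ground terms, the 3 constants give N_0 = 3, and each function symbol of arity r contributes N_{k-1}^r new terms at level k: N_k = 3 + N_{k-1}^2.
N_0 = 3
N_1 = 3 + 3^2 = 12
N_2 = 3 + 12^2 = 147
N_3 = 3 + 147^2 = 21612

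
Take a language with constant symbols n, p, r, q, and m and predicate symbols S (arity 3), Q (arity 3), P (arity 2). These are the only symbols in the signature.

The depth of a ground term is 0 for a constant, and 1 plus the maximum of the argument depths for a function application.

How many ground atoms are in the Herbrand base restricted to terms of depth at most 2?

First count ground terms of depth ≤ 2.
With no function symbols every ground term is a constant, so there are exactly 5 ground terms at every depth bound.
N_0 = 5
N_1 = 5
N_2 = 5
So |H| = 5.
Each predicate of arity r yields |H|^r ground atoms (one per choice of an r-tuple from H):
  S: 5^3 = 125;  Q: 5^3 = 125;  P: 5^2 = 25
Total ground atoms: 125 + 125 + 25 = 275.

275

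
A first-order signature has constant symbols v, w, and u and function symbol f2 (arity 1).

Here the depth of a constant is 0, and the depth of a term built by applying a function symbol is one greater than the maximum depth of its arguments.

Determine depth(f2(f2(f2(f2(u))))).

4

depth(f2(u)) = 1 + depth(u) = 1 + 0 = 1
depth(f2(f2(u))) = 1 + depth(f2(u)) = 1 + 1 = 2
depth(f2(f2(f2(u)))) = 1 + depth(f2(f2(u))) = 1 + 2 = 3
depth(f2(f2(f2(f2(u))))) = 1 + depth(f2(f2(f2(u)))) = 1 + 3 = 4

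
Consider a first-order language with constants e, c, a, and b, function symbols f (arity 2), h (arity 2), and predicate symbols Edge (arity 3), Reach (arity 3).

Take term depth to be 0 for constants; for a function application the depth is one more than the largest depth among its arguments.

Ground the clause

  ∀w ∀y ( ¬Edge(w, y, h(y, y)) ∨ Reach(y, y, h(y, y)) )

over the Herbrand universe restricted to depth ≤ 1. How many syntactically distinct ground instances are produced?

Ground terms of depth ≤ 1:
  Write N_k for the number of ground terms of depth ≤ k. A term of depth ≤ k is either a constant or a function symbol applied to arguments of depth ≤ k−1, so N_k = 4 + N_{k-1}^2 + N_{k-1}^2.
  N_0 = 4
  N_1 = 4 + 4^2 + 4^2 = 36
So there are 36 ground terms available for substitution.
The clause has 2 distinct variables (w, y), each appearing in the body. In the free term algebra distinct substitutions yield syntactically distinct ground instances.
Number of ground instances = 36^2 = 1296.

1296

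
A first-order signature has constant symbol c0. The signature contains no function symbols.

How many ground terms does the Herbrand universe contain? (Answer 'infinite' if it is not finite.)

There are no function symbols, so the only ground term is the single constant.
The Herbrand universe is {c0}, finite with 1 element.

1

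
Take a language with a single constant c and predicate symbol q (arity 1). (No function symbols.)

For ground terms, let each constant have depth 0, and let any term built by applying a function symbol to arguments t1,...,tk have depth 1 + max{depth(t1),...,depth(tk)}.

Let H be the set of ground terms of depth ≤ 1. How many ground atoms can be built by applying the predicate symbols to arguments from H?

First count ground terms of depth ≤ 1.
With no function symbols every ground term is a constant, so there is exactly 1 ground term at every depth bound.
N_0 = 1
N_1 = 1
Explicitly: c.
So |H| = 1.
Each predicate of arity r yields |H|^r ground atoms (one per choice of an r-tuple from H):
  q: 1
Total ground atoms: 1.

1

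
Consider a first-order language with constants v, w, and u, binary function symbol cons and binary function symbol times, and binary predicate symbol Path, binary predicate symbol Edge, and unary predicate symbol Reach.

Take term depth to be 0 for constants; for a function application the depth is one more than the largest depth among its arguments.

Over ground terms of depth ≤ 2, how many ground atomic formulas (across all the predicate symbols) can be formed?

First count ground terms of depth ≤ 2.
If N_k denotes the number of depth-≤k ground terms, the 3 constants give N_0 = 3, and each function symbol of arity r contributes N_{k-1}^r new terms at level k: N_k = 3 + N_{k-1}^2 + N_{k-1}^2.
N_0 = 3
N_1 = 3 + 3^2 + 3^2 = 21
N_2 = 3 + 21^2 + 21^2 = 885
So |H| = 885.
For each predicate symbol, the number of ground atoms is |H| raised to its arity; summing:
  Path: 885^2 = 783225;  Edge: 885^2 = 783225;  Reach: 885
Total ground atoms: 783225 + 783225 + 885 = 1567335.

1567335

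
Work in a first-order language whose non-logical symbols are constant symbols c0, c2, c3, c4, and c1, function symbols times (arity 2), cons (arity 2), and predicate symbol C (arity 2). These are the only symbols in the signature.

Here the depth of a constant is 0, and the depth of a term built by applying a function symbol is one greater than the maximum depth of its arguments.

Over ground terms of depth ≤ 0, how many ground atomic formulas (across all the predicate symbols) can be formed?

25

First count ground terms of depth ≤ 0.
If N_k denotes the number of depth-≤k ground terms, the 5 constants give N_0 = 5, and each function symbol of arity r contributes N_{k-1}^r new terms at level k: N_k = 5 + N_{k-1}^2 + N_{k-1}^2.
N_0 = 5
So |H| = 5.
Each predicate of arity r yields |H|^r ground atoms (one per choice of an r-tuple from H):
  C: 5^2 = 25
Total ground atoms: 25.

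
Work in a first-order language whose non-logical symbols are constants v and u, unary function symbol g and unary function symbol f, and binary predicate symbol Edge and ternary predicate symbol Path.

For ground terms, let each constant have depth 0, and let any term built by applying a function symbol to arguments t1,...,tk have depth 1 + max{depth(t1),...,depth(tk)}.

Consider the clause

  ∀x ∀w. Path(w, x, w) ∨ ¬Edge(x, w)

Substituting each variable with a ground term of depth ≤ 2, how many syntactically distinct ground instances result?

196

Ground terms of depth ≤ 2:
  Let N_k count ground terms of depth at most k. Each non-constant term of depth ≤ k is some function symbol applied to depth-≤(k−1) arguments, giving N_k = 2 + N_{k-1} + N_{k-1}.
  N_0 = 2
  N_1 = 2 + 2 + 2 = 6
  N_2 = 2 + 6 + 6 = 14
So there are 14 ground terms available for substitution.
The clause has 2 distinct variables (x, w), each appearing in the body. In the free term algebra distinct substitutions yield syntactically distinct ground instances.
Number of ground instances = 14^2 = 196.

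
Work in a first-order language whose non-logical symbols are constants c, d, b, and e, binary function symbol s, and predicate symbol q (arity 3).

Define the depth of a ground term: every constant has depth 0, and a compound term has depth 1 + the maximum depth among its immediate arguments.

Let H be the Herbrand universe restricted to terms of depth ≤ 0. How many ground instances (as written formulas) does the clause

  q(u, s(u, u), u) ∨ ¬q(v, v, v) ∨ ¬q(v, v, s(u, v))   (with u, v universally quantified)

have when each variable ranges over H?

Ground terms of depth ≤ 0:
  Write N_k for the number of ground terms of depth ≤ k. A term of depth ≤ k is either a constant or a function symbol applied to arguments of depth ≤ k−1, so N_k = 4 + N_{k-1}^2.
  N_0 = 4
So there are 4 ground terms available for substitution.
There are 2 variables to instantiate (u, v), each occurring in at least one literal, so different choices give different ground instances.
Number of ground instances = 4^2 = 16.

16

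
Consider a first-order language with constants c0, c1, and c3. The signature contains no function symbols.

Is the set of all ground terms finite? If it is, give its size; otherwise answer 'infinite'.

There are no function symbols, so every ground term is one of the 3 constants.
The Herbrand universe is {c0, c1, c3}, which is finite with 3 elements.

3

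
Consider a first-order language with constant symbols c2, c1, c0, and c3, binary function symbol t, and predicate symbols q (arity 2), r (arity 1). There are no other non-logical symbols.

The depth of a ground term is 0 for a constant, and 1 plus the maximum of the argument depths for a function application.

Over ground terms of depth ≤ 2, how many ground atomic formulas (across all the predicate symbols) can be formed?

First count ground terms of depth ≤ 2.
Let N_k = |{terms of depth ≤ k}|. Then N_0 = 4 and N_k = 4 + N_{k-1}^2 for k ≥ 1 (one summand per function symbol, arity giving the exponent).
N_0 = 4
N_1 = 4 + 4^2 = 20
N_2 = 4 + 20^2 = 404
So |H| = 404.
For each predicate symbol, the number of ground atoms is |H| raised to its arity; summing:
  q: 404^2 = 163216;  r: 404
Total ground atoms: 163216 + 404 = 163620.

163620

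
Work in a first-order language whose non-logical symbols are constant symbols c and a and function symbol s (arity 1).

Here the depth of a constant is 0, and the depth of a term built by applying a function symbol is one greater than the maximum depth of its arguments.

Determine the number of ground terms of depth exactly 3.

Let N_k = |{terms of depth ≤ k}|. Then N_0 = 2 and N_k = 2 + N_{k-1} for k ≥ 1 (one summand per function symbol, arity giving the exponent).
N_0 = 2
N_1 = 2 + 2 = 4
N_2 = 2 + 4 = 6
N_3 = 2 + 6 = 8
Terms of depth exactly 3: N_3 − N_2 = 8 − 6 = 2.

2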